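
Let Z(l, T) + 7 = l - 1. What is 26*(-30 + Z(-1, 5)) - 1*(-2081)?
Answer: 1067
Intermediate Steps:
Z(l, T) = -8 + l (Z(l, T) = -7 + (l - 1) = -7 + (-1 + l) = -8 + l)
26*(-30 + Z(-1, 5)) - 1*(-2081) = 26*(-30 + (-8 - 1)) - 1*(-2081) = 26*(-30 - 9) + 2081 = 26*(-39) + 2081 = -1014 + 2081 = 1067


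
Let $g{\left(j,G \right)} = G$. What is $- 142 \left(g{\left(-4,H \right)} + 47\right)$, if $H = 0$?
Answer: $-6674$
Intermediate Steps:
$- 142 \left(g{\left(-4,H \right)} + 47\right) = - 142 \left(0 + 47\right) = \left(-142\right) 47 = -6674$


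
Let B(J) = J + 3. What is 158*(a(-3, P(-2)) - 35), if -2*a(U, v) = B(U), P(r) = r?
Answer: -5530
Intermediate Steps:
B(J) = 3 + J
a(U, v) = -3/2 - U/2 (a(U, v) = -(3 + U)/2 = -3/2 - U/2)
158*(a(-3, P(-2)) - 35) = 158*((-3/2 - 1/2*(-3)) - 35) = 158*((-3/2 + 3/2) - 35) = 158*(0 - 35) = 158*(-35) = -5530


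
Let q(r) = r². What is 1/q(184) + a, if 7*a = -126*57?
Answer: -34736255/33856 ≈ -1026.0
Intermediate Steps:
a = -1026 (a = (-126*57)/7 = (⅐)*(-7182) = -1026)
1/q(184) + a = 1/(184²) - 1026 = 1/33856 - 1026 = -34736255/33856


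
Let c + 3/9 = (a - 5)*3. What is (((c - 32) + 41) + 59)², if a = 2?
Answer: 30976/9 ≈ 3441.8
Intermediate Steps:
c = -28/3 (c = -⅓ + (2 - 5)*3 = -⅓ - 3*3 = -⅓ - 9 = -28/3 ≈ -9.3333)
(((c - 32) + 41) + 59)² = (((-28/3 - 32) + 41) + 59)² = ((-124/3 + 41) + 59)² = (-⅓ + 59)² = (176/3)² = 30976/9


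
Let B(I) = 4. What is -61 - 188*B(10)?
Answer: -813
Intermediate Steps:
-61 - 188*B(10) = -61 - 188*4 = -61 - 752 = -813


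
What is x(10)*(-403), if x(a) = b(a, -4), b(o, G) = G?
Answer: 1612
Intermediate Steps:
x(a) = -4
x(10)*(-403) = -4*(-403) = 1612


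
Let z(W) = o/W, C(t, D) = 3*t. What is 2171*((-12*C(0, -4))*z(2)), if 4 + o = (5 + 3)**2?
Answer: 0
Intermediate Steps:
o = 60 (o = -4 + (5 + 3)**2 = -4 + 8**2 = -4 + 64 = 60)
z(W) = 60/W
2171*((-12*C(0, -4))*z(2)) = 2171*((-12*3*0)*(60/2)) = 2171*((-12*0)*(60*(1/2))) = 2171*(-4*0*30) = 2171*(0*30) = 2171*0 = 0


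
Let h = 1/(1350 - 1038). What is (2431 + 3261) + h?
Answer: 1775905/312 ≈ 5692.0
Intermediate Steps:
h = 1/312 ≈ 0.0032051
(2431 + 3261) + h = (2431 + 3261) + 1/312 = 5692 + 1/312 = 1775905/312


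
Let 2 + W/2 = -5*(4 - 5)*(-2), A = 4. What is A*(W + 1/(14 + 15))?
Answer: -2780/29 ≈ -95.862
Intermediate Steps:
W = -24 (W = -4 + 2*(-5*(4 - 5)*(-2)) = -4 + 2*(-5*(-1)*(-2)) = -4 + 2*(5*(-2)) = -4 + 2*(-10) = -4 - 20 = -24)
A*(W + 1/(14 + 15)) = 4*(-24 + 1/(14 + 15)) = 4*(-24 + 1/29) = 4*(-695/29) = -2780/29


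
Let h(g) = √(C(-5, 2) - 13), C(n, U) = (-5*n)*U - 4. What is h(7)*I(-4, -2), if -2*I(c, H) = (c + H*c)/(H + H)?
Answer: √33/2 ≈ 2.8723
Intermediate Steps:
C(n, U) = -4 - 5*U*n (C(n, U) = -5*U*n - 4 = -4 - 5*U*n)
h(g) = √33 (h(g) = √((-4 - 5*2*(-5)) - 13) = √((-4 + 50) - 13) = √(46 - 13) = √33)
I(c, H) = -(c + H*c)/(4*H) (I(c, H) = -(c + H*c)/(2*(H + H)) = -(c + H*c)/(2*(2*H)) = -(c + H*c)*1/(2*H)/2 = -(c + H*c)/(4*H))
h(7)*I(-4, -2) = √33*(-¼*(-4)*(1 - 2)/(-2)) = √33*(-¼*(-4)*(-½)*(-1)) = √33*(½) = √33/2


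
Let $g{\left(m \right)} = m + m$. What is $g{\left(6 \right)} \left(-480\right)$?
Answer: $-5760$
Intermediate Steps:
$g{\left(m \right)} = 2 m$
$g{\left(6 \right)} \left(-480\right) = 2 \cdot 6 \left(-480\right) = 12 \left(-480\right) = -5760$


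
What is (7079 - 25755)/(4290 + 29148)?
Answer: -9338/16719 ≈ -0.55853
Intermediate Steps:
(7079 - 25755)/(4290 + 29148) = -18676/33438 = -18676*1/33438 = -9338/16719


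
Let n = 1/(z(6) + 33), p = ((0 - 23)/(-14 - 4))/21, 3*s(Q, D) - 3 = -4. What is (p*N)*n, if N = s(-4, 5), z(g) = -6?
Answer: -23/30618 ≈ -0.00075119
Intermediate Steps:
s(Q, D) = -⅓ (s(Q, D) = 1 + (⅓)*(-4) = 1 - 4/3 = -⅓)
N = -⅓ ≈ -0.33333
p = 23/378 (p = -23/(-18)*(1/21) = -23*(-1/18)*(1/21) = (23/18)*(1/21) = 23/378 ≈ 0.060847)
n = 1/27 (n = 1/(-6 + 33) = 1/27 ≈ 0.037037)
(p*N)*n = ((23/378)*(-⅓))*(1/27) = -23/1134*1/27 = -23/30618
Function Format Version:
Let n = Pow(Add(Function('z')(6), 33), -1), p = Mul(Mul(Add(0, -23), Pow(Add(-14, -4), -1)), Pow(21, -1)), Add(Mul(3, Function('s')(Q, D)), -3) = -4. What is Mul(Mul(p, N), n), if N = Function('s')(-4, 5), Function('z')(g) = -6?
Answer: Rational(-23, 30618) ≈ -0.00075119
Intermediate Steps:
Function('s')(Q, D) = Rational(-1, 3) (Function('s')(Q, D) = Add(1, Mul(Rational(1, 3), -4)) = Add(1, Rational(-4, 3)) = Rational(-1, 3))
N = Rational(-1, 3) ≈ -0.33333
p = Rational(23, 378) (p = Mul(Mul(-23, Pow(-18, -1)), Rational(1, 21)) = Mul(Mul(-23, Rational(-1, 18)), Rational(1, 21)) = Mul(Rational(23, 18), Rational(1, 21)) = Rational(23, 378) ≈ 0.060847)
n = Rational(1, 27) (n = Pow(Add(-6, 33), -1) = Pow(27, -1) = Rational(1, 27) ≈ 0.037037)
Mul(Mul(p, N), n) = Mul(Mul(Rational(23, 378), Rational(-1, 3)), Rational(1, 27)) = Mul(Rational(-23, 1134), Rational(1, 27)) = Rational(-23, 30618)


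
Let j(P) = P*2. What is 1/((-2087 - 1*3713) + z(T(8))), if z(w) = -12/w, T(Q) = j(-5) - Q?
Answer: -3/17398 ≈ -0.00017243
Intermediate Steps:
j(P) = 2*P
T(Q) = -10 - Q (T(Q) = 2*(-5) - Q = -10 - Q)
1/((-2087 - 1*3713) + z(T(8))) = 1/((-2087 - 1*3713) - 12/(-10 - 1*8)) = 1/((-2087 - 3713) - 12/(-10 - 8)) = 1/(-5800 - 12/(-18)) = 1/(-5800 - 12*(-1/18)) = 1/(-5800 + ⅔) = 1/(-17398/3) = -3/17398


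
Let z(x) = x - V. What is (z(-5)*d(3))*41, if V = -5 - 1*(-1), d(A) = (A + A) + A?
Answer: -369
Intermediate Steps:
d(A) = 3*A (d(A) = 2*A + A = 3*A)
V = -4 (V = -5 + 1 = -4)
z(x) = 4 + x (z(x) = x - 1*(-4) = x + 4 = 4 + x)
(z(-5)*d(3))*41 = ((4 - 5)*(3*3))*41 = -1*9*41 = -9*41 = -369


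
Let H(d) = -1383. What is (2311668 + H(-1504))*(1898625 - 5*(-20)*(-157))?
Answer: 4350093383625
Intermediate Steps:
(2311668 + H(-1504))*(1898625 - 5*(-20)*(-157)) = (2311668 - 1383)*(1898625 - 5*(-20)*(-157)) = 2310285*(1898625 + 100*(-157)) = 2310285*(1898625 - 15700) = 2310285*1882925 = 4350093383625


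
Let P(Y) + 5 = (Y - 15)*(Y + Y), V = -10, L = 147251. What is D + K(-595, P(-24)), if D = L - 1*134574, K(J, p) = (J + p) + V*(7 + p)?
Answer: -4791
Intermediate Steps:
P(Y) = -5 + 2*Y*(-15 + Y) (P(Y) = -5 + (Y - 15)*(Y + Y) = -5 + (-15 + Y)*(2*Y) = -5 + 2*Y*(-15 + Y))
K(J, p) = -70 + J - 9*p (K(J, p) = (J + p) - 10*(7 + p) = (J + p) + (-70 - 10*p) = -70 + J - 9*p)
D = 12677 (D = 147251 - 1*134574 = 147251 - 134574 = 12677)
D + K(-595, P(-24)) = 12677 + (-70 - 595 - 9*(-5 - 30*(-24) + 2*(-24)**2)) = 12677 + (-70 - 595 - 9*(-5 + 720 + 2*576)) = 12677 + (-70 - 595 - 9*(-5 + 720 + 1152)) = 12677 + (-70 - 595 - 9*1867) = 12677 + (-70 - 595 - 16803) = 12677 - 17468 = -4791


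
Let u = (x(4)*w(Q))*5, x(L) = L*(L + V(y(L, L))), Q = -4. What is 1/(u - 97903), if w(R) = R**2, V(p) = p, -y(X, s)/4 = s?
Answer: -1/101743 ≈ -9.8287e-6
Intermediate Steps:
y(X, s) = -4*s
x(L) = -3*L**2 (x(L) = L*(L - 4*L) = L*(-3*L) = -3*L**2)
u = -3840 (u = (-3*4**2*(-4)**2)*5 = (-3*16*16)*5 = -48*16*5 = -768*5 = -3840)
1/(u - 97903) = 1/(-3840 - 97903) = 1/(-101743) = -1/101743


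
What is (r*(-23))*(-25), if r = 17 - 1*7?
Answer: 5750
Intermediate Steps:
r = 10 (r = 17 - 7 = 10)
(r*(-23))*(-25) = (10*(-23))*(-25) = -230*(-25) = 5750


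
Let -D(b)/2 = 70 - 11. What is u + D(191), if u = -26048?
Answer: -26166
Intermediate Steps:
D(b) = -118 (D(b) = -2*(70 - 11) = -2*59 = -118)
u + D(191) = -26048 - 118 = -26166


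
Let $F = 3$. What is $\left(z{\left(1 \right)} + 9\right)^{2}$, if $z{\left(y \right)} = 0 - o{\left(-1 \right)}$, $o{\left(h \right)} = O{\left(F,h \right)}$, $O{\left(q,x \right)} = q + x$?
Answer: $49$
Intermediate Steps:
$o{\left(h \right)} = 3 + h$
$z{\left(y \right)} = -2$ ($z{\left(y \right)} = 0 - \left(3 - 1\right) = 0 - 2 = -2$)
$\left(z{\left(1 \right)} + 9\right)^{2} = \left(-2 + 9\right)^{2} = 7^{2} = 49$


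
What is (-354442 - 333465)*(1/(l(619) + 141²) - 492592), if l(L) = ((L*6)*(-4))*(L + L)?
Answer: 6225437868196659475/18371847 ≈ 3.3886e+11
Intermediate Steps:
l(L) = -48*L² (l(L) = ((6*L)*(-4))*(2*L) = (-24*L)*(2*L) = -48*L²)
(-354442 - 333465)*(1/(l(619) + 141²) - 492592) = (-354442 - 333465)*(1/(-48*619² + 141²) - 492592) = -687907*(1/(-48*383161 + 19881) - 492592) = -687907*(1/(-18391728 + 19881) - 492592) = -687907*(1/(-18371847) - 492592) = -687907*(-1/18371847 - 492592) = -687907*(-9049824857425/18371847) = 6225437868196659475/18371847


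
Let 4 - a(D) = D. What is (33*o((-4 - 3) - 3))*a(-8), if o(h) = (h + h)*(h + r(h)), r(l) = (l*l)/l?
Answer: 158400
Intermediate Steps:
r(l) = l (r(l) = l²/l = l)
a(D) = 4 - D
o(h) = 4*h² (o(h) = (h + h)*(h + h) = (2*h)*(2*h) = 4*h²)
(33*o((-4 - 3) - 3))*a(-8) = (33*(4*((-4 - 3) - 3)²))*(4 - 1*(-8)) = (33*(4*(-7 - 3)²))*(4 + 8) = (33*(4*(-10)²))*12 = (33*(4*100))*12 = (33*400)*12 = 13200*12 = 158400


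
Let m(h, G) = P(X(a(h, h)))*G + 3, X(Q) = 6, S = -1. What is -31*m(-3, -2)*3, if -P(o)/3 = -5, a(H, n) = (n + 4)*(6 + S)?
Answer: 2511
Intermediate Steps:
a(H, n) = 20 + 5*n (a(H, n) = (n + 4)*(6 - 1) = (4 + n)*5 = 20 + 5*n)
P(o) = 15 (P(o) = -3*(-5) = 15)
m(h, G) = 3 + 15*G (m(h, G) = 15*G + 3 = 3 + 15*G)
-31*m(-3, -2)*3 = -31*(3 + 15*(-2))*3 = -31*(3 - 30)*3 = -31*(-27)*3 = 837*3 = 2511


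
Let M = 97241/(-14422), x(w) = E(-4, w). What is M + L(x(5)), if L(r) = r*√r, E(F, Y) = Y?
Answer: -97241/14422 + 5*√5 ≈ 4.4378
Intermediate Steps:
x(w) = w
M = -97241/14422 (M = 97241*(-1/14422) = -97241/14422 ≈ -6.7425)
L(r) = r^(3/2)
M + L(x(5)) = -97241/14422 + 5^(3/2) = -97241/14422 + 5*√5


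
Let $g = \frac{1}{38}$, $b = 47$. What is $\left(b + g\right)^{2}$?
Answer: $\frac{3193369}{1444} \approx 2211.5$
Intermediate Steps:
$g = \frac{1}{38} \approx 0.026316$
$\left(b + g\right)^{2} = \left(47 + \frac{1}{38}\right)^{2} = \left(\frac{1787}{38}\right)^{2} = \frac{3193369}{1444}$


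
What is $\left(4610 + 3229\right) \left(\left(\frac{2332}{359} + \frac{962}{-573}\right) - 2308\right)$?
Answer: $- \frac{1237989434214}{68569} \approx -1.8055 \cdot 10^{7}$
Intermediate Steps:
$\left(4610 + 3229\right) \left(\left(\frac{2332}{359} + \frac{962}{-573}\right) - 2308\right) = 7839 \left(\left(2332 \cdot \frac{1}{359} + 962 \left(- \frac{1}{573}\right)\right) - 2308\right) = 7839 \left(\left(\frac{2332}{359} - \frac{962}{573}\right) - 2308\right) = 7839 \left(\frac{990878}{205707} - 2308\right) = 7839 \left(- \frac{473780878}{205707}\right) = - \frac{1237989434214}{68569}$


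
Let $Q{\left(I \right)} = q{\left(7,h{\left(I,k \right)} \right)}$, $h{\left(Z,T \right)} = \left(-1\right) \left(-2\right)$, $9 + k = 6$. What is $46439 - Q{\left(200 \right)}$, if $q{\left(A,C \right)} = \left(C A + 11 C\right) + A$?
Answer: $46396$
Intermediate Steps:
$k = -3$ ($k = -9 + 6 = -3$)
$h{\left(Z,T \right)} = 2$
$q{\left(A,C \right)} = A + 11 C + A C$ ($q{\left(A,C \right)} = \left(A C + 11 C\right) + A = \left(11 C + A C\right) + A = A + 11 C + A C$)
$Q{\left(I \right)} = 43$ ($Q{\left(I \right)} = 7 + 11 \cdot 2 + 7 \cdot 2 = 7 + 22 + 14 = 43$)
$46439 - Q{\left(200 \right)} = 46439 - 43 = 46396$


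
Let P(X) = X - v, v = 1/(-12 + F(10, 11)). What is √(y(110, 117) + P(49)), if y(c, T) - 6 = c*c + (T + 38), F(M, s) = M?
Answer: √49242/2 ≈ 110.95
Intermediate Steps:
v = -½ (v = 1/(-12 + 10) = 1/(-2) = -½ ≈ -0.50000)
y(c, T) = 44 + T + c² (y(c, T) = 6 + (c*c + (T + 38)) = 6 + (c² + (38 + T)) = 6 + (38 + T + c²) = 44 + T + c²)
P(X) = ½ + X (P(X) = X - 1*(-½) = X + ½ = ½ + X)
√(y(110, 117) + P(49)) = √((44 + 117 + 110²) + (½ + 49)) = √((44 + 117 + 12100) + 99/2) = √(12261 + 99/2) = √(24621/2) = √49242/2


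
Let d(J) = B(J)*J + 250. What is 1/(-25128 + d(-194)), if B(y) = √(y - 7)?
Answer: I/(2*(-12439*I + 97*√201)) ≈ -3.9711e-5 + 4.3903e-6*I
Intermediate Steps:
B(y) = √(-7 + y)
d(J) = 250 + J*√(-7 + J) (d(J) = √(-7 + J)*J + 250 = J*√(-7 + J) + 250 = 250 + J*√(-7 + J))
1/(-25128 + d(-194)) = 1/(-25128 + (250 - 194*√(-7 - 194))) = 1/(-25128 + (250 - 194*I*√201)) = 1/(-24878 - 194*I*√201)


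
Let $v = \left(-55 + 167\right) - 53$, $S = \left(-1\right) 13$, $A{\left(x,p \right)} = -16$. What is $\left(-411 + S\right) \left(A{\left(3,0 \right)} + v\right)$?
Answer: $-18232$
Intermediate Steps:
$S = -13$
$v = 59$ ($v = 112 - 53 = 59$)
$\left(-411 + S\right) \left(A{\left(3,0 \right)} + v\right) = \left(-411 - 13\right) \left(-16 + 59\right) = \left(-424\right) 43 = -18232$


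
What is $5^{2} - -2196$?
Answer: $2221$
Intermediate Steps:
$5^{2} - -2196 = 25 + 2196 = 2221$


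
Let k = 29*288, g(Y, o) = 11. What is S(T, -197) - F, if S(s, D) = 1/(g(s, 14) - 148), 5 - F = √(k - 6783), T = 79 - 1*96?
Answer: -686/137 + √1569 ≈ 34.603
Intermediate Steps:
T = -17 (T = 79 - 96 = -17)
k = 8352
F = 5 - √1569 (F = 5 - √(8352 - 6783) = 5 - √1569 ≈ -34.611)
S(s, D) = -1/137 (S(s, D) = 1/(11 - 148) = 1/(-137) = -1/137)
S(T, -197) - F = -1/137 - (5 - √1569) = -1/137 + (-5 + √1569) = -686/137 + √1569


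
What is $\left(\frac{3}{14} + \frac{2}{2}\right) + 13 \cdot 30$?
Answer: $\frac{5477}{14} \approx 391.21$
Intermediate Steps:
$\left(\frac{3}{14} + \frac{2}{2}\right) + 13 \cdot 30 = \left(3 \cdot \frac{1}{14} + 2 \cdot \frac{1}{2}\right) + 390 = \left(\frac{3}{14} + 1\right) + 390 = \frac{17}{14} + 390 = \frac{5477}{14}$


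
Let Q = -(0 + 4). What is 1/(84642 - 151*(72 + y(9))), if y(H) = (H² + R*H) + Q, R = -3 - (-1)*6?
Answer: 1/58066 ≈ 1.7222e-5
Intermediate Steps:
Q = -4 (Q = -1*4 = -4)
R = 3 (R = -3 - 1*(-6) = -3 + 6 = 3)
y(H) = -4 + H² + 3*H (y(H) = (H² + 3*H) - 4 = -4 + H² + 3*H)
1/(84642 - 151*(72 + y(9))) = 1/(84642 - 151*(72 + (-4 + 9² + 3*9))) = 1/(84642 - 151*(72 + (-4 + 81 + 27))) = 1/(84642 - 151*(72 + 104)) = 1/(84642 - 151*176) = 1/(84642 - 26576) = 1/58066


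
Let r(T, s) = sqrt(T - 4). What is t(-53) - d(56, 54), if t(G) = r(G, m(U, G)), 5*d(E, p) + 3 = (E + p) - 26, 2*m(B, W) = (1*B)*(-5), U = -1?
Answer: -81/5 + I*sqrt(57) ≈ -16.2 + 7.5498*I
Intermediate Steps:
m(B, W) = -5*B/2 (m(B, W) = ((1*B)*(-5))/2 = (B*(-5))/2 = (-5*B)/2 = -5*B/2)
d(E, p) = -29/5 + E/5 + p/5 (d(E, p) = -3/5 + ((E + p) - 26)/5 = -3/5 + (-26 + E + p)/5 = -3/5 + (-26/5 + E/5 + p/5) = -29/5 + E/5 + p/5)
r(T, s) = sqrt(-4 + T)
t(G) = sqrt(-4 + G)
t(-53) - d(56, 54) = sqrt(-4 - 53) - (-29/5 + (1/5)*56 + (1/5)*54) = sqrt(-57) - (-29/5 + 56/5 + 54/5) = I*sqrt(57) - 1*81/5 = I*sqrt(57) - 81/5 = -81/5 + I*sqrt(57)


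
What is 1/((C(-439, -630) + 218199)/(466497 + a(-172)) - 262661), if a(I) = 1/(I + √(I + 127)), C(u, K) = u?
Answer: -846797406868704642287/222420258401957839376672027 - 326640*I*√5/222420258401957839376672027 ≈ -3.8072e-6 - 3.2838e-21*I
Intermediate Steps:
a(I) = 1/(I + √(127 + I))
1/((C(-439, -630) + 218199)/(466497 + a(-172)) - 262661) = 1/((-439 + 218199)/(466497 + 1/(-172 + √(127 - 172))) - 262661) = 1/(217760/(466497 + 1/(-172 + √(-45))) - 262661) = 1/(217760/(466497 + 1/(-172 + 3*I*√5)) - 262661) = 1/(-262661 + 217760/(466497 + 1/(-172 + 3*I*√5)))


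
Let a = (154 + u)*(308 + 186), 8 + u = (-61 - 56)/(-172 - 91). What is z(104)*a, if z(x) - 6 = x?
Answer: 2092905100/263 ≈ 7.9578e+6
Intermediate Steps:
u = -1987/263 (u = -8 + (-61 - 56)/(-172 - 91) = -8 - 117/(-263) = -8 - 117*(-1/263) = -8 + 117/263 = -1987/263 ≈ -7.5551)
z(x) = 6 + x
a = 19026410/263 (a = (154 - 1987/263)*(308 + 186) = (38515/263)*494 = 19026410/263 ≈ 72344.)
z(104)*a = (6 + 104)*(19026410/263) = 110*(19026410/263) = 2092905100/263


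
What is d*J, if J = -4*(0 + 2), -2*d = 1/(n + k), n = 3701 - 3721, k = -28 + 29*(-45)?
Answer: -4/1353 ≈ -0.0029564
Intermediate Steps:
k = -1333 (k = -28 - 1305 = -1333)
n = -20
d = 1/2706 (d = -1/(2*(-20 - 1333)) = -½/(-1353) = -½*(-1/1353) = 1/2706 ≈ 0.00036955)
J = -8 (J = -4*2 = -8)
d*J = (1/2706)*(-8) = -4/1353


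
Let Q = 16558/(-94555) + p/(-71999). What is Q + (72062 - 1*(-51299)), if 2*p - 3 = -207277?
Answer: 839833696397738/6807865445 ≈ 1.2336e+5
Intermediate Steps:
p = -103637 (p = 3/2 + (1/2)*(-207277) = 3/2 - 207277/2 = -103637)
Q = 8607237093/6807865445 (Q = 16558/(-94555) - 103637/(-71999) = 16558*(-1/94555) - 103637*(-1/71999) = -16558/94555 + 103637/71999 = 8607237093/6807865445 ≈ 1.2643)
Q + (72062 - 1*(-51299)) = 8607237093/6807865445 + (72062 - 1*(-51299)) = 8607237093/6807865445 + (72062 + 51299) = 8607237093/6807865445 + 123361 = 839833696397738/6807865445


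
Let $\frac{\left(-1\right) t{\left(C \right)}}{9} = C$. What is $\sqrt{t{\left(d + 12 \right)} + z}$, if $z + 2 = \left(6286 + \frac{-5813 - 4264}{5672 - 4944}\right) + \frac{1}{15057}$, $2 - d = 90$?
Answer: $\frac{\sqrt{473680639551938}}{260988} \approx 83.392$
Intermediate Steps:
$d = -88$ ($d = 2 - 90 = -88$)
$t{\left(C \right)} = - 9 C$
$z = \frac{9818616029}{1565928}$ ($z = -2 + \left(\left(6286 + \frac{-5813 - 4264}{5672 - 4944}\right) + \frac{1}{15057}\right) = -2 + \left(\left(6286 - \frac{10077}{728}\right) + \frac{1}{15057}\right) = -2 + \left(\frac{4566131}{728} + \frac{1}{15057}\right) = -2 + \frac{9821747885}{1565928} = \frac{9818616029}{1565928} \approx 6270.2$)
$\sqrt{t{\left(d + 12 \right)} + z} = \sqrt{- 9 \left(-88 + 12\right) + \frac{9818616029}{1565928}} = \sqrt{\left(-9\right) \left(-76\right) + \frac{9818616029}{1565928}} = \sqrt{684 + \frac{9818616029}{1565928}} = \sqrt{\frac{10889710781}{1565928}} = \frac{\sqrt{473680639551938}}{260988}$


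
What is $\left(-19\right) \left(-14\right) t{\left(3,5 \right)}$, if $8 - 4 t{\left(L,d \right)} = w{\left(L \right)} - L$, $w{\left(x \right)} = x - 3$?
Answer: $\frac{1463}{2} \approx 731.5$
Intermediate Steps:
$w{\left(x \right)} = -3 + x$
$t{\left(L,d \right)} = \frac{11}{4}$ ($t{\left(L,d \right)} = 2 - \frac{\left(-3 + L\right) - L}{4} = 2 - - \frac{3}{4} = 2 + \frac{3}{4} = \frac{11}{4}$)
$\left(-19\right) \left(-14\right) t{\left(3,5 \right)} = \left(-19\right) \left(-14\right) \frac{11}{4} = 266 \cdot \frac{11}{4} = \frac{1463}{2}$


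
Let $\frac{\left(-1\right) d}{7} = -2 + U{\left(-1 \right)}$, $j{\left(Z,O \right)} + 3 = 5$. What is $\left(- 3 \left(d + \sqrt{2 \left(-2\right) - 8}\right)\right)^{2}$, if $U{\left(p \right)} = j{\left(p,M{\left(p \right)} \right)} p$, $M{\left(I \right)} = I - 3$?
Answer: $6948 + 1008 i \sqrt{3} \approx 6948.0 + 1745.9 i$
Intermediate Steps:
$M{\left(I \right)} = -3 + I$
$j{\left(Z,O \right)} = 2$ ($j{\left(Z,O \right)} = -3 + 5 = 2$)
$U{\left(p \right)} = 2 p$
$d = 28$ ($d = - 7 \left(-2 + 2 \left(-1\right)\right) = - 7 \left(-2 - 2\right) = \left(-7\right) \left(-4\right) = 28$)
$\left(- 3 \left(d + \sqrt{2 \left(-2\right) - 8}\right)\right)^{2} = \left(- 3 \left(28 + \sqrt{2 \left(-2\right) - 8}\right)\right)^{2} = \left(- 3 \left(28 + \sqrt{-4 - 8}\right)\right)^{2} = \left(- 3 \left(28 + \sqrt{-12}\right)\right)^{2} = \left(- 3 \left(28 + 2 i \sqrt{3}\right)\right)^{2} = \left(-84 - 6 i \sqrt{3}\right)^{2}$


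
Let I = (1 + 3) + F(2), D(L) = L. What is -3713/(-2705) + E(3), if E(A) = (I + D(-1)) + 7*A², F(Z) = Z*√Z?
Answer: 182243/2705 + 2*√2 ≈ 70.201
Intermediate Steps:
F(Z) = Z^(3/2)
I = 4 + 2*√2 (I = (1 + 3) + 2^(3/2) = 4 + 2*√2 ≈ 6.8284)
E(A) = 3 + 2*√2 + 7*A² (E(A) = ((4 + 2*√2) - 1) + 7*A² = (3 + 2*√2) + 7*A² = 3 + 2*√2 + 7*A²)
-3713/(-2705) + E(3) = -3713/(-2705) + (3 + 2*√2 + 7*3²) = -3713*(-1/2705) + (3 + 2*√2 + 7*9) = 3713/2705 + (3 + 2*√2 + 63) = 3713/2705 + (66 + 2*√2) = 182243/2705 + 2*√2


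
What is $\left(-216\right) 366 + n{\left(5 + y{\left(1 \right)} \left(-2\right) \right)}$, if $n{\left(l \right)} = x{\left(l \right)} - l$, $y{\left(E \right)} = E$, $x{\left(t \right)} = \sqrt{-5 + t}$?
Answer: $-79059 + i \sqrt{2} \approx -79059.0 + 1.4142 i$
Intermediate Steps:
$n{\left(l \right)} = \sqrt{-5 + l} - l$
$\left(-216\right) 366 + n{\left(5 + y{\left(1 \right)} \left(-2\right) \right)} = \left(-216\right) 366 - \left(5 - 2 - \sqrt{-5 + \left(5 + 1 \left(-2\right)\right)}\right) = -79056 + \left(\sqrt{-5 + \left(5 - 2\right)} - \left(5 - 2\right)\right) = -79056 + \left(\sqrt{-5 + 3} - 3\right) = -79056 - \left(3 - \sqrt{-2}\right) = -79056 - \left(3 - i \sqrt{2}\right) = -79059 + i \sqrt{2}$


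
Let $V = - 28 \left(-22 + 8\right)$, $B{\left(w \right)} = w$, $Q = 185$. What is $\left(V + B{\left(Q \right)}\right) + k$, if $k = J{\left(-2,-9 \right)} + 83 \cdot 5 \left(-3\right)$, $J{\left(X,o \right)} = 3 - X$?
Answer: $-663$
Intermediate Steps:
$V = 392$ ($V = \left(-28\right) \left(-14\right) = 392$)
$k = -1240$ ($k = \left(3 - -2\right) + 83 \cdot 5 \left(-3\right) = \left(3 + 2\right) + 83 \left(-15\right) = 5 - 1245 = -1240$)
$\left(V + B{\left(Q \right)}\right) + k = \left(392 + 185\right) - 1240 = 577 - 1240 = -663$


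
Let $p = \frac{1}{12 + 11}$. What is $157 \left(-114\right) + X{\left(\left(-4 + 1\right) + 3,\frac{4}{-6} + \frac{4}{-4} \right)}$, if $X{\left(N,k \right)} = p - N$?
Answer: $- \frac{411653}{23} \approx -17898.0$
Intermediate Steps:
$p = \frac{1}{23} \approx 0.043478$
$X{\left(N,k \right)} = \frac{1}{23} - N$
$157 \left(-114\right) + X{\left(\left(-4 + 1\right) + 3,\frac{4}{-6} + \frac{4}{-4} \right)} = 157 \left(-114\right) + \left(\frac{1}{23} - \left(\left(-4 + 1\right) + 3\right)\right) = -17898 + \left(\frac{1}{23} - \left(-3 + 3\right)\right) = -17898 + \left(\frac{1}{23} - 0\right) = -17898 + \left(\frac{1}{23} + 0\right) = -17898 + \frac{1}{23} = - \frac{411653}{23}$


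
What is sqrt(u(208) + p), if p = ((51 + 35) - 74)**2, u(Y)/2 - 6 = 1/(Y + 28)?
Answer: sqrt(2172262)/118 ≈ 12.490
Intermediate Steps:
u(Y) = 12 + 2/(28 + Y) (u(Y) = 12 + 2/(Y + 28) = 12 + 2/(28 + Y))
p = 144 (p = (86 - 74)**2 = 12**2 = 144)
sqrt(u(208) + p) = sqrt(2*(169 + 6*208)/(28 + 208) + 144) = sqrt(2*(169 + 1248)/236 + 144) = sqrt(2*(1/236)*1417 + 144) = sqrt(1417/118 + 144) = sqrt(18409/118) = sqrt(2172262)/118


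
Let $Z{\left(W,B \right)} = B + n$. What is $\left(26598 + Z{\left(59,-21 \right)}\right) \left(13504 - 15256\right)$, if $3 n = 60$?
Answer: $-46597944$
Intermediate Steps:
$n = 20$ ($n = \frac{1}{3} \cdot 60 = 20$)
$Z{\left(W,B \right)} = 20 + B$ ($Z{\left(W,B \right)} = B + 20 = 20 + B$)
$\left(26598 + Z{\left(59,-21 \right)}\right) \left(13504 - 15256\right) = \left(26598 + \left(20 - 21\right)\right) \left(13504 - 15256\right) = \left(26598 - 1\right) \left(-1752\right) = 26597 \left(-1752\right) = -46597944$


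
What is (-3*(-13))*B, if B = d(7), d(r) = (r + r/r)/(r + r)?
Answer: 156/7 ≈ 22.286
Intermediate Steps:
d(r) = (1 + r)/(2*r) (d(r) = (r + 1)/((2*r)) = (1 + r)*(1/(2*r)) = (1 + r)/(2*r))
B = 4/7 (B = (½)*(1 + 7)/7 = (½)*(⅐)*8 = 4/7 ≈ 0.57143)
(-3*(-13))*B = -3*(-13)*(4/7) = 39*(4/7) = 156/7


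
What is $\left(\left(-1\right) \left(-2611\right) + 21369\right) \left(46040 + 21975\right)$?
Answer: $1630999700$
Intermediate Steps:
$\left(\left(-1\right) \left(-2611\right) + 21369\right) \left(46040 + 21975\right) = \left(2611 + 21369\right) 68015 = 23980 \cdot 68015 = 1630999700$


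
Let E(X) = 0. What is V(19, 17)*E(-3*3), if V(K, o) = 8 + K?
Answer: 0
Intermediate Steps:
V(19, 17)*E(-3*3) = (8 + 19)*0 = 27*0 = 0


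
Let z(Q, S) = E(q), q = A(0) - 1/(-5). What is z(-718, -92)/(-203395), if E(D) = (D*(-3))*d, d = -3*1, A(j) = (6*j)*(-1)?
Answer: -9/1016975 ≈ -8.8498e-6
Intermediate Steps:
A(j) = -6*j
d = -3
q = ⅕ (q = -6*0 - 1/(-5) = 0 - 1*(-⅕) = 0 + ⅕ = ⅕ ≈ 0.20000)
E(D) = 9*D (E(D) = (D*(-3))*(-3) = -3*D*(-3) = 9*D)
z(Q, S) = 9/5 (z(Q, S) = 9*(⅕) = 9/5)
z(-718, -92)/(-203395) = (9/5)/(-203395) = (9/5)*(-1/203395) = -9/1016975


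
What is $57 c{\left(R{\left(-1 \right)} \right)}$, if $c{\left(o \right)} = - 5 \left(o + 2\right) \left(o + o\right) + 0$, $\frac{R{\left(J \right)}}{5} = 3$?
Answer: $-145350$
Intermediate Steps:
$R{\left(J \right)} = 15$ ($R{\left(J \right)} = 5 \cdot 3 = 15$)
$c{\left(o \right)} = - 10 o \left(2 + o\right)$ ($c{\left(o \right)} = - 5 \left(2 + o\right) 2 o + 0 = - 5 \cdot 2 o \left(2 + o\right) + 0 = - 10 o \left(2 + o\right) + 0 = - 10 o \left(2 + o\right)$)
$57 c{\left(R{\left(-1 \right)} \right)} = 57 \left(\left(-10\right) 15 \left(2 + 15\right)\right) = 57 \left(\left(-10\right) 15 \cdot 17\right) = 57 \left(-2550\right) = -145350$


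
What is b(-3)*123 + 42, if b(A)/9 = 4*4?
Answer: 17754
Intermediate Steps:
b(A) = 144 (b(A) = 9*(4*4) = 9*16 = 144)
b(-3)*123 + 42 = 144*123 + 42 = 17712 + 42 = 17754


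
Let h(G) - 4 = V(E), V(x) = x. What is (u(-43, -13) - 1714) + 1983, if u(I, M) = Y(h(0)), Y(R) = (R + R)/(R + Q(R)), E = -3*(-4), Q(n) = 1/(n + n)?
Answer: 139021/513 ≈ 271.00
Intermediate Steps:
Q(n) = 1/(2*n)
E = 12
h(G) = 16 (h(G) = 4 + 12 = 16)
Y(R) = 2*R/(R + 1/(2*R)) (Y(R) = (R + R)/(R + 1/(2*R)) = (2*R)/(R + 1/(2*R)) = 2*R/(R + 1/(2*R)))
u(I, M) = 1024/513 (u(I, M) = 4*16²/(1 + 2*16²) = 4*256/(1 + 2*256) = 4*256/(1 + 512) = 4*256/513 = 4*256*(1/513) = 1024/513)
(u(-43, -13) - 1714) + 1983 = (1024/513 - 1714) + 1983 = -878258/513 + 1983 = 139021/513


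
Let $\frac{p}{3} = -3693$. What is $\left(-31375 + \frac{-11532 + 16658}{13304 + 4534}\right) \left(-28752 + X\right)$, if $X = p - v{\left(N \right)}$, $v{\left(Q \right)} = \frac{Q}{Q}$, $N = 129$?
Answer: $\frac{11146230861584}{8919} \approx 1.2497 \cdot 10^{9}$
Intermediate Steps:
$p = -11079$ ($p = 3 \left(-3693\right) = -11079$)
$v{\left(Q \right)} = 1$
$X = -11080$ ($X = -11079 - 1 = -11080$)
$\left(-31375 + \frac{-11532 + 16658}{13304 + 4534}\right) \left(-28752 + X\right) = \left(-31375 + \frac{-11532 + 16658}{13304 + 4534}\right) \left(-28752 - 11080\right) = \left(-31375 + \frac{5126}{17838}\right) \left(-39832\right) = \left(-31375 + 5126 \cdot \frac{1}{17838}\right) \left(-39832\right) = \left(-31375 + \frac{2563}{8919}\right) \left(-39832\right) = \left(- \frac{279831062}{8919}\right) \left(-39832\right) = \frac{11146230861584}{8919}$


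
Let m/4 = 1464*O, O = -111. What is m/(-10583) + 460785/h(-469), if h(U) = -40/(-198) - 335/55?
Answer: -43853938047/560899 ≈ -78185.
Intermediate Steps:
h(U) = -53/9 (h(U) = -40*(-1/198) - 335*1/55 = 20/99 - 67/11 = -53/9)
m = -650016 (m = 4*(1464*(-111)) = 4*(-162504) = -650016)
m/(-10583) + 460785/h(-469) = -650016/(-10583) + 460785/(-53/9) = -650016*(-1/10583) + 460785*(-9/53) = 650016/10583 - 4147065/53 = -43853938047/560899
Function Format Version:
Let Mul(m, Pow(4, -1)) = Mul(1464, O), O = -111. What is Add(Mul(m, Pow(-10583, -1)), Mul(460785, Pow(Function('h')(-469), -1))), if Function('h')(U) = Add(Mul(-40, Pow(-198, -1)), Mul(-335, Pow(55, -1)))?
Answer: Rational(-43853938047, 560899) ≈ -78185.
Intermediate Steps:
Function('h')(U) = Rational(-53, 9) (Function('h')(U) = Add(Mul(-40, Rational(-1, 198)), Mul(-335, Rational(1, 55))) = Add(Rational(20, 99), Rational(-67, 11)) = Rational(-53, 9))
m = -650016 (m = Mul(4, Mul(1464, -111)) = Mul(4, -162504) = -650016)
Add(Mul(m, Pow(-10583, -1)), Mul(460785, Pow(Function('h')(-469), -1))) = Add(Mul(-650016, Pow(-10583, -1)), Mul(460785, Pow(Rational(-53, 9), -1))) = Add(Mul(-650016, Rational(-1, 10583)), Mul(460785, Rational(-9, 53))) = Add(Rational(650016, 10583), Rational(-4147065, 53)) = Rational(-43853938047, 560899)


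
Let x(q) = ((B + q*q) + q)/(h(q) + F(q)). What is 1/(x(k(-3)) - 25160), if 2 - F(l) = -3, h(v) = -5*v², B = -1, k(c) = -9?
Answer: -400/10064071 ≈ -3.9745e-5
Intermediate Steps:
F(l) = 5 (F(l) = 2 - 1*(-3) = 2 + 3 = 5)
x(q) = (-1 + q + q²)/(5 - 5*q²) (x(q) = ((-1 + q*q) + q)/(-5*q² + 5) = ((-1 + q²) + q)/(5 - 5*q²) = (-1 + q + q²)/(5 - 5*q²))
1/(x(k(-3)) - 25160) = 1/((1 - 1*(-9) - 1*(-9)²)/(5*(-1 + (-9)²)) - 25160) = 1/((1 + 9 - 1*81)/(5*(-1 + 81)) - 25160) = 1/((⅕)*(1 + 9 - 81)/80 - 25160) = 1/((⅕)*(1/80)*(-71) - 25160) = 1/(-71/400 - 25160) = 1/(-10064071/400) = -400/10064071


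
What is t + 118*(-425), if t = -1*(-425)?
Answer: -49725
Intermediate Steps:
t = 425
t + 118*(-425) = 425 + 118*(-425) = 425 - 50150 = -49725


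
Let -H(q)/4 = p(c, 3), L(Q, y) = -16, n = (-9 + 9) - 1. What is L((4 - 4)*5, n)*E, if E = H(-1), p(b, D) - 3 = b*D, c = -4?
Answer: -576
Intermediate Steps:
n = -1 (n = 0 - 1 = -1)
p(b, D) = 3 + D*b (p(b, D) = 3 + b*D = 3 + D*b)
H(q) = 36 (H(q) = -4*(3 + 3*(-4)) = -4*(3 - 12) = -4*(-9) = 36)
E = 36
L((4 - 4)*5, n)*E = -16*36 = -576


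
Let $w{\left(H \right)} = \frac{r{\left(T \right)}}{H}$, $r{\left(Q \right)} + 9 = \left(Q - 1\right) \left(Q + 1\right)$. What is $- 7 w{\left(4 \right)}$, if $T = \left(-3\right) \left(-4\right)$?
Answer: $- \frac{469}{2} \approx -234.5$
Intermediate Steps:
$T = 12$
$r{\left(Q \right)} = -9 + \left(1 + Q\right) \left(-1 + Q\right)$ ($r{\left(Q \right)} = -9 + \left(Q - 1\right) \left(Q + 1\right) = -9 + \left(-1 + Q\right) \left(1 + Q\right) = -9 + \left(1 + Q\right) \left(-1 + Q\right)$)
$w{\left(H \right)} = \frac{134}{H}$ ($w{\left(H \right)} = \frac{-10 + 12^{2}}{H} = \frac{-10 + 144}{H} = \frac{134}{H}$)
$- 7 w{\left(4 \right)} = - 7 \cdot \frac{134}{4} = - 7 \cdot 134 \cdot \frac{1}{4} = \left(-7\right) \frac{67}{2} = - \frac{469}{2}$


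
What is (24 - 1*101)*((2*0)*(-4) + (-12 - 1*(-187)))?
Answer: -13475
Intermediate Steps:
(24 - 1*101)*((2*0)*(-4) + (-12 - 1*(-187))) = (24 - 101)*(0*(-4) + (-12 + 187)) = -77*(0 + 175) = -77*175 = -13475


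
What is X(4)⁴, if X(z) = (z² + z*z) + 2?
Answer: 1336336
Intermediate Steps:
X(z) = 2 + 2*z² (X(z) = (z² + z²) + 2 = 2*z² + 2 = 2 + 2*z²)
X(4)⁴ = (2 + 2*4²)⁴ = (2 + 2*16)⁴ = (2 + 32)⁴ = 34⁴ = 1336336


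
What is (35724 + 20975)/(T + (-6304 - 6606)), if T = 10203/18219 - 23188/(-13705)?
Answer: -4719084135035/1074317871721 ≈ -4.3926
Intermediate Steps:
T = 187431429/83230465 (T = 10203*(1/18219) - 23188*(-1/13705) = 3401/6073 + 23188/13705 = 187431429/83230465 ≈ 2.2520)
(35724 + 20975)/(T + (-6304 - 6606)) = (35724 + 20975)/(187431429/83230465 + (-6304 - 6606)) = 56699/(187431429/83230465 - 12910) = 56699/(-1074317871721/83230465) = 56699*(-83230465/1074317871721) = -4719084135035/1074317871721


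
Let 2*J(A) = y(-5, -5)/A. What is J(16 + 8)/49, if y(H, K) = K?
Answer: -5/2352 ≈ -0.0021259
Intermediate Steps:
J(A) = -5/(2*A) (J(A) = (-5/A)/2 = -5/(2*A))
J(16 + 8)/49 = -5/(2*(16 + 8))/49 = -5/2/24*(1/49) = -5/2*1/24*(1/49) = -5/48*1/49 = -5/2352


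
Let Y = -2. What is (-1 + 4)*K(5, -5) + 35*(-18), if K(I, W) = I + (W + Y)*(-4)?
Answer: -531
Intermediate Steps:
K(I, W) = 8 + I - 4*W (K(I, W) = I + (W - 2)*(-4) = I + (-2 + W)*(-4) = I + (8 - 4*W) = 8 + I - 4*W)
(-1 + 4)*K(5, -5) + 35*(-18) = (-1 + 4)*(8 + 5 - 4*(-5)) + 35*(-18) = 3*(8 + 5 + 20) - 630 = 3*33 - 630 = 99 - 630 = -531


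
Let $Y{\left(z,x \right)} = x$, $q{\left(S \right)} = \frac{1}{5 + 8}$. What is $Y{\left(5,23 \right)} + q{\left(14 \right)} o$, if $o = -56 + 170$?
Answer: $\frac{413}{13} \approx 31.769$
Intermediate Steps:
$q{\left(S \right)} = \frac{1}{13}$
$o = 114$
$Y{\left(5,23 \right)} + q{\left(14 \right)} o = 23 + \frac{1}{13} \cdot 114 = 23 + \frac{114}{13} = \frac{413}{13}$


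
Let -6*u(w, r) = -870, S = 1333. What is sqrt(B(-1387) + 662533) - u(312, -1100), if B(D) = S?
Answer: -145 + sqrt(663866) ≈ 669.78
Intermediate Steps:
B(D) = 1333
u(w, r) = 145 (u(w, r) = -1/6*(-870) = 145)
sqrt(B(-1387) + 662533) - u(312, -1100) = sqrt(1333 + 662533) - 1*145 = sqrt(663866) - 145 = -145 + sqrt(663866)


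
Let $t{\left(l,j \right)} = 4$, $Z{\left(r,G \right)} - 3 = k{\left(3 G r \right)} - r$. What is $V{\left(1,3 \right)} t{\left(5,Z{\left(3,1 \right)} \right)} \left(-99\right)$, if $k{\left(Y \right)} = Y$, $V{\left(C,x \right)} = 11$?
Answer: $-4356$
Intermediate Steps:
$Z{\left(r,G \right)} = 3 - r + 3 G r$ ($Z{\left(r,G \right)} = 3 + \left(3 G r - r\right) = 3 + \left(- r + 3 G r\right) = 3 - r + 3 G r$)
$V{\left(1,3 \right)} t{\left(5,Z{\left(3,1 \right)} \right)} \left(-99\right) = 11 \cdot 4 \left(-99\right) = 44 \left(-99\right) = -4356$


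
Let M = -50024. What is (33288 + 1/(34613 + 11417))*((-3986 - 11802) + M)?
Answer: -50420107968746/23015 ≈ -2.1907e+9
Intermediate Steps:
(33288 + 1/(34613 + 11417))*((-3986 - 11802) + M) = (33288 + 1/(34613 + 11417))*((-3986 - 11802) - 50024) = (33288 + 1/46030)*(-15788 - 50024) = (33288 + 1/46030)*(-65812) = (1532246641/46030)*(-65812) = -50420107968746/23015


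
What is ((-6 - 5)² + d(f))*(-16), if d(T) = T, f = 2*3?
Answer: -2032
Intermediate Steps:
f = 6
((-6 - 5)² + d(f))*(-16) = ((-6 - 5)² + 6)*(-16) = ((-11)² + 6)*(-16) = (121 + 6)*(-16) = 127*(-16) = -2032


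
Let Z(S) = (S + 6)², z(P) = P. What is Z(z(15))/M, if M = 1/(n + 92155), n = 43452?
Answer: 59802687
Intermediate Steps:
M = 1/135607 (M = 1/(43452 + 92155) = 1/135607 ≈ 7.3742e-6)
Z(S) = (6 + S)²
Z(z(15))/M = (6 + 15)²/(1/135607) = 21²*135607 = 441*135607 = 59802687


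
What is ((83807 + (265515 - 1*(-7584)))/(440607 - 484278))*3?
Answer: -356906/14557 ≈ -24.518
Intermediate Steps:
((83807 + (265515 - 1*(-7584)))/(440607 - 484278))*3 = ((83807 + (265515 + 7584))/(-43671))*3 = ((83807 + 273099)*(-1/43671))*3 = (356906*(-1/43671))*3 = -356906/43671*3 = -356906/14557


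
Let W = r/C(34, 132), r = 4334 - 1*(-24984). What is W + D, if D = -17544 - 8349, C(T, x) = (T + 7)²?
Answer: -43496815/1681 ≈ -25876.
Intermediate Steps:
r = 29318 (r = 4334 + 24984 = 29318)
C(T, x) = (7 + T)²
D = -25893
W = 29318/1681 (W = 29318/((7 + 34)²) = 29318/(41²) = 29318/1681 ≈ 17.441)
W + D = 29318/1681 - 25893 = -43496815/1681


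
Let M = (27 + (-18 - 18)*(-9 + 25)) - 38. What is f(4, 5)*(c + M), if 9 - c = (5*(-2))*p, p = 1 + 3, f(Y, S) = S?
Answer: -2690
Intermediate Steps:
M = -587 (M = (27 - 36*16) - 38 = (27 - 576) - 38 = -549 - 38 = -587)
p = 4
c = 49 (c = 9 - 5*(-2)*4 = 9 - (-10)*4 = 9 - 1*(-40) = 9 + 40 = 49)
f(4, 5)*(c + M) = 5*(49 - 587) = 5*(-538) = -2690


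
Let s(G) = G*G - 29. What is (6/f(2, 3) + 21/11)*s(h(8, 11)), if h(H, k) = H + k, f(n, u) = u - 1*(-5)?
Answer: 9711/11 ≈ 882.82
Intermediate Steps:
f(n, u) = 5 + u (f(n, u) = u + 5 = 5 + u)
s(G) = -29 + G**2 (s(G) = G**2 - 29 = -29 + G**2)
(6/f(2, 3) + 21/11)*s(h(8, 11)) = (6/(5 + 3) + 21/11)*(-29 + (8 + 11)**2) = (6/8 + 21*(1/11))*(-29 + 19**2) = (6*(1/8) + 21/11)*(-29 + 361) = (3/4 + 21/11)*332 = (117/44)*332 = 9711/11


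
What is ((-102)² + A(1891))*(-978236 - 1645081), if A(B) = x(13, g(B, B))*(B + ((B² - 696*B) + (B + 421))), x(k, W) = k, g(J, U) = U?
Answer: -77234985571776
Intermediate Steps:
A(B) = 5473 - 9022*B + 13*B² (A(B) = 13*(B + ((B² - 696*B) + (B + 421))) = 13*(B + ((B² - 696*B) + (421 + B))) = 13*(B + (421 + B² - 695*B)) = 13*(421 + B² - 694*B) = 5473 - 9022*B + 13*B²)
((-102)² + A(1891))*(-978236 - 1645081) = ((-102)² + (5473 - 9022*1891 + 13*1891²))*(-978236 - 1645081) = (10404 + (5473 - 17060602 + 13*3575881))*(-2623317) = (10404 + (5473 - 17060602 + 46486453))*(-2623317) = (10404 + 29431324)*(-2623317) = 29441728*(-2623317) = -77234985571776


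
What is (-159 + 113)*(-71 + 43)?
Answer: 1288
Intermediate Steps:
(-159 + 113)*(-71 + 43) = -46*(-28) = 1288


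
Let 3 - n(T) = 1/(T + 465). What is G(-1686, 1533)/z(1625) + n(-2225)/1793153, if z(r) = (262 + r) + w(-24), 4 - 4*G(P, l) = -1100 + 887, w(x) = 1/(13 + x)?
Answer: 470855586319/16376220813920 ≈ 0.028752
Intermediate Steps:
n(T) = 3 - 1/(465 + T) (n(T) = 3 - 1/(T + 465) = 3 - 1/(465 + T))
G(P, l) = 217/4 (G(P, l) = 1 - (-1100 + 887)/4 = 1 - ¼*(-213) = 1 + 213/4 = 217/4)
z(r) = 2881/11 + r (z(r) = (262 + r) + 1/(13 - 24) = (262 + r) + 1/(-11) = (262 + r) - 1/11 = 2881/11 + r)
G(-1686, 1533)/z(1625) + n(-2225)/1793153 = 217/(4*(2881/11 + 1625)) + ((1394 + 3*(-2225))/(465 - 2225))/1793153 = 217/(4*(20756/11)) + ((1394 - 6675)/(-1760))*(1/1793153) = (217/4)*(11/20756) - 1/1760*(-5281)*(1/1793153) = 2387/83024 + (5281/1760)*(1/1793153) = 2387/83024 + 5281/3155949280 = 470855586319/16376220813920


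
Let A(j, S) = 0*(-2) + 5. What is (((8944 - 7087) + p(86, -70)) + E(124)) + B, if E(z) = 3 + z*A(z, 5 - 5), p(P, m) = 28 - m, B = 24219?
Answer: 26797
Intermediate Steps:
A(j, S) = 5 (A(j, S) = 0 + 5 = 5)
E(z) = 3 + 5*z (E(z) = 3 + z*5 = 3 + 5*z)
(((8944 - 7087) + p(86, -70)) + E(124)) + B = (((8944 - 7087) + (28 - 1*(-70))) + (3 + 5*124)) + 24219 = ((1857 + (28 + 70)) + (3 + 620)) + 24219 = ((1857 + 98) + 623) + 24219 = (1955 + 623) + 24219 = 2578 + 24219 = 26797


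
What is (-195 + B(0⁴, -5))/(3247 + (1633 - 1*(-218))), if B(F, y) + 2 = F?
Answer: -197/5098 ≈ -0.038643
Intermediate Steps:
B(F, y) = -2 + F
(-195 + B(0⁴, -5))/(3247 + (1633 - 1*(-218))) = (-195 + (-2 + 0⁴))/(3247 + (1633 - 1*(-218))) = (-195 + (-2 + 0))/(3247 + (1633 + 218)) = (-195 - 2)/(3247 + 1851) = -197/5098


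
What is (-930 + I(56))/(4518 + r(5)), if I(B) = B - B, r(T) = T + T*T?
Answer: -155/758 ≈ -0.20449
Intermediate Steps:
r(T) = T + T²
I(B) = 0
(-930 + I(56))/(4518 + r(5)) = (-930 + 0)/(4518 + 5*(1 + 5)) = -930/(4518 + 5*6) = -930/(4518 + 30) = -930/4548 = -930*1/4548 = -155/758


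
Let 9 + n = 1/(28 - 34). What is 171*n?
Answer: -3135/2 ≈ -1567.5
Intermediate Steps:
n = -55/6 (n = -9 + 1/(28 - 34) = -9 + 1/(-6) = -9 - ⅙ = -55/6 ≈ -9.1667)
171*n = 171*(-55/6) = -3135/2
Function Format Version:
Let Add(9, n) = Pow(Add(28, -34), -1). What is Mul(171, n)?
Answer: Rational(-3135, 2) ≈ -1567.5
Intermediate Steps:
n = Rational(-55, 6) (n = Add(-9, Pow(Add(28, -34), -1)) = Add(-9, Pow(-6, -1)) = Add(-9, Rational(-1, 6)) = Rational(-55, 6) ≈ -9.1667)
Mul(171, n) = Mul(171, Rational(-55, 6)) = Rational(-3135, 2)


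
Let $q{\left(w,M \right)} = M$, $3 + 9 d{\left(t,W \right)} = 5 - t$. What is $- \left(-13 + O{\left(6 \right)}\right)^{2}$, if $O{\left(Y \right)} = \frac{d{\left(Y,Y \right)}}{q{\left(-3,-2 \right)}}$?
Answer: $- \frac{13225}{81} \approx -163.27$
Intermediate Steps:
$d{\left(t,W \right)} = \frac{2}{9} - \frac{t}{9}$ ($d{\left(t,W \right)} = - \frac{1}{3} + \frac{5 - t}{9} = - \frac{1}{3} - \left(- \frac{5}{9} + \frac{t}{9}\right) = \frac{2}{9} - \frac{t}{9}$)
$O{\left(Y \right)} = - \frac{1}{9} + \frac{Y}{18}$ ($O{\left(Y \right)} = \frac{\frac{2}{9} - \frac{Y}{9}}{-2} = \left(\frac{2}{9} - \frac{Y}{9}\right) \left(- \frac{1}{2}\right) = - \frac{1}{9} + \frac{Y}{18}$)
$- \left(-13 + O{\left(6 \right)}\right)^{2} = - \left(-13 + \left(- \frac{1}{9} + \frac{1}{18} \cdot 6\right)\right)^{2} = - \left(-13 + \left(- \frac{1}{9} + \frac{1}{3}\right)\right)^{2} = - \left(-13 + \frac{2}{9}\right)^{2} = - \left(- \frac{115}{9}\right)^{2} = \left(-1\right) \frac{13225}{81} = - \frac{13225}{81}$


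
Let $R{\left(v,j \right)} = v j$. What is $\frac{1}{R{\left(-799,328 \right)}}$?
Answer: $- \frac{1}{262072} \approx -3.8157 \cdot 10^{-6}$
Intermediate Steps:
$R{\left(v,j \right)} = j v$
$\frac{1}{R{\left(-799,328 \right)}} = \frac{1}{328 \left(-799\right)} = \frac{1}{-262072} = - \frac{1}{262072}$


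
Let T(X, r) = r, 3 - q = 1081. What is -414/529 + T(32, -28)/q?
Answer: -1340/1771 ≈ -0.75663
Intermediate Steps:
q = -1078 (q = 3 - 1*1081 = 3 - 1081 = -1078)
-414/529 + T(32, -28)/q = -414/529 - 28/(-1078) = -414*1/529 - 1/1078*(-28) = -18/23 + 2/77 = -1340/1771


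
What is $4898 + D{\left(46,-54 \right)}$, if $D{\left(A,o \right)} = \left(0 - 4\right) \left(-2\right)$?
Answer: $4906$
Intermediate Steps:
$D{\left(A,o \right)} = 8$ ($D{\left(A,o \right)} = \left(-4\right) \left(-2\right) = 8$)
$4898 + D{\left(46,-54 \right)} = 4898 + 8 = 4906$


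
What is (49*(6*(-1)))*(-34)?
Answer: 9996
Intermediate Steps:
(49*(6*(-1)))*(-34) = (49*(-6))*(-34) = -294*(-34) = 9996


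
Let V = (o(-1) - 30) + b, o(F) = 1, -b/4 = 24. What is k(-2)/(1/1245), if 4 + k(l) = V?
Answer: -160605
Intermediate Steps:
b = -96 (b = -4*24 = -96)
V = -125 (V = (1 - 30) - 96 = -29 - 96 = -125)
k(l) = -129 (k(l) = -4 - 125 = -129)
k(-2)/(1/1245) = -129/(1/1245) = -129/1/1245 = -129*1245 = -160605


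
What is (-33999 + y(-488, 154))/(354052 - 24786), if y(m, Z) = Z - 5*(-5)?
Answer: -16910/164633 ≈ -0.10271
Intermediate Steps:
y(m, Z) = 25 + Z (y(m, Z) = Z + 25 = 25 + Z)
(-33999 + y(-488, 154))/(354052 - 24786) = (-33999 + (25 + 154))/(354052 - 24786) = (-33999 + 179)/329266 = -33820*1/329266 = -16910/164633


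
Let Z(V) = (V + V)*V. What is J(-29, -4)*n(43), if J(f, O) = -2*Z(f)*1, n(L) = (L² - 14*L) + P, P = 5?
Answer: -4211728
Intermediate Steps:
Z(V) = 2*V² (Z(V) = (2*V)*V = 2*V²)
n(L) = 5 + L² - 14*L (n(L) = (L² - 14*L) + 5 = 5 + L² - 14*L)
J(f, O) = -4*f² (J(f, O) = -4*f²*1 = -4*f²)
J(-29, -4)*n(43) = (-4*(-29)²)*(5 + 43² - 14*43) = (-4*841)*(5 + 1849 - 602) = -3364*1252 = -4211728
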